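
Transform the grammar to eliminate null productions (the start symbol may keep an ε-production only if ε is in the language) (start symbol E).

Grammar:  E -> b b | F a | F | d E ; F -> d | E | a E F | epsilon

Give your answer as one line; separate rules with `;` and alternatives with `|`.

Nullable set = {E, F}.
ε ∈ L(G) since E is nullable, so keep E → ε.
For each production, add variants omitting each subset of nullable occurrences: E → F a gives F a | a. E → d E gives d E | d. F → a E F gives a E F | a E | a F | a.

E -> b b | F a | a | F | d E | d | ε; F -> d | E | a E F | a E | a F | a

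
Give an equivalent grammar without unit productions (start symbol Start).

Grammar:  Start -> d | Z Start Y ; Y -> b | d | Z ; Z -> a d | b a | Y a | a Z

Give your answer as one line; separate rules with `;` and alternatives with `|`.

Unit pairs: Y ⇒* {Z}.
For every A with A ⇒* B via unit rules, add B's non-unit alternatives to A; then delete every rule of the form X → Y.

Start -> d | Z Start Y; Y -> a d | b a | Y a | a Z | b | d; Z -> a d | b a | Y a | a Z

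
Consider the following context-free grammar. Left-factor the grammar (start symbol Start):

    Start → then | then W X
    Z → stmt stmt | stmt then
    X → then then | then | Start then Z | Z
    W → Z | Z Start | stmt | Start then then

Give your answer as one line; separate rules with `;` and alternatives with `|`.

Start has alternatives sharing prefix 'then': factor to Start → then Start1 with Start1 → ε | W X.
Z has alternatives sharing prefix 'stmt': factor to Z → stmt Z1 with Z1 → stmt | then.
X has alternatives sharing prefix 'then': factor to X → then X1 with X1 → then | ε.
W has alternatives sharing prefix 'Z': factor to W → Z W1 with W1 → ε | Start.

Start → then Start1; Z → stmt Z1; X → Start then Z | Z | then X1; W → stmt | Start then then | Z W1; Start1 → ε | W X; Z1 → stmt | then; X1 → then | ε; W1 → ε | Start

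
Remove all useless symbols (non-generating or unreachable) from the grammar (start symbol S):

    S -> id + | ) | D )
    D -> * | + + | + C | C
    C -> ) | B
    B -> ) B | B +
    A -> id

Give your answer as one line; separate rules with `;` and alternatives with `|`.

S -> id + | ) | D ); D -> * | + + | + C | C; C -> )

Generating nonterminals: {A, C, D, S}.
Reachable from S after that: {C, D, S}.
Removed useless symbols: {A, B} and every production mentioning them.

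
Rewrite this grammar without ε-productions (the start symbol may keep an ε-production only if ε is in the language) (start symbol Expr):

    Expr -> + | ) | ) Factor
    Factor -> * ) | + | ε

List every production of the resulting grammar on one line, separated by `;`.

The nullable symbols are {Factor}.
ε ∉ L(G), so no ε-production is kept.

Expr -> + | ) | ) Factor; Factor -> * ) | +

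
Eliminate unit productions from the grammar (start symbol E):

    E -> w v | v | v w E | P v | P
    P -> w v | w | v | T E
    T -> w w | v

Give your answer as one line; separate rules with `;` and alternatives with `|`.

Unit pairs: E ⇒* {P}.
For every A with A ⇒* B via unit rules, add B's non-unit alternatives to A; then delete every rule of the form X → Y.

E -> w v | v | v w E | P v | w | T E; P -> w v | w | v | T E; T -> w w | v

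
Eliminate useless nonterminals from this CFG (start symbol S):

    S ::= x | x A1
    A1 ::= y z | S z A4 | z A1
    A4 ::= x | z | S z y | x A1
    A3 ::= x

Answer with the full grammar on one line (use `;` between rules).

S ::= x | x A1; A1 ::= y z | S z A4 | z A1; A4 ::= x | z | S z y | x A1

Generating nonterminals: {A1, A3, A4, S}.
Reachable from S after that: {A1, A4, S}.
Removed useless symbols: {A3} and every production mentioning them.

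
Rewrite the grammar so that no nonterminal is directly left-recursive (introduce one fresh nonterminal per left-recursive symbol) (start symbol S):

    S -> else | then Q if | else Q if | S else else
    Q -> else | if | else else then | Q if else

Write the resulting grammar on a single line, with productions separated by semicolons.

Directly left-recursive nonterminals: S, Q.
For S: α = {else else}, β = {else, then Q if, else Q if}. Rewrite as S → β S' and S' → α S' | ε.
For Q: α = {if else}, β = {else, if, else else then}. Rewrite as Q → β Q' and Q' → α Q' | ε.

S -> else S' | then Q if S' | else Q if S'; Q -> else Q' | if Q' | else else then Q'; S' -> else else S' | epsilon; Q' -> if else Q' | epsilon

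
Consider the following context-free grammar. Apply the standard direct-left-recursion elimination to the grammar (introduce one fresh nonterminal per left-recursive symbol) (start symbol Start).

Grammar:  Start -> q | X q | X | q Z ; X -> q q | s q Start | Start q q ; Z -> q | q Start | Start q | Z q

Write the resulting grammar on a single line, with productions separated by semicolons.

Start -> q | X q | X | q Z; X -> q q | s q Start | Start q q; Z -> q Z1 | q Start Z1 | Start q Z1; Z1 -> q Z1 | epsilon

Directly left-recursive nonterminal: Z.
For Z: α = {q}, β = {q, q Start, Start q}. Rewrite as Z → β Z1 and Z1 → α Z1 | ε.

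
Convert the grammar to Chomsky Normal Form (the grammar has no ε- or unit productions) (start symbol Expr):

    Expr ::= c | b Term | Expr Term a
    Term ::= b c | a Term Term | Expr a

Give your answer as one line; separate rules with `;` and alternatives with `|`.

Expr ::= c | X1 Term | Expr Y1; Term ::= X1 X3 | X2 Y2 | Expr X2; X1 ::= b; X2 ::= a; X3 ::= c; Y1 ::= Term X2; Y2 ::= Term Term

Introduce a nonterminal for each terminal appearing in a rule of length ≥ 2: X1 → b, X2 → a, X3 → c.
Binarize each right-hand side of length ≥ 3 by chaining fresh nonterminals (Y1, Y2, …): affected rules were Expr → Expr Term X2; Term → X2 Term Term.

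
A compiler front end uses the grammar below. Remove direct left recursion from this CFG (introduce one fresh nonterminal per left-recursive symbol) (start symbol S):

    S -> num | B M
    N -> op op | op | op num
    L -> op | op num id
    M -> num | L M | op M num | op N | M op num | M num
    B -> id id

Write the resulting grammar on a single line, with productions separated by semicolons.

S -> num | B M; N -> op op | op | op num; L -> op | op num id; M -> num M' | L M M' | op M num M' | op N M'; B -> id id; M' -> op num M' | num M' | ε

M is directly left-recursive.
For M: α = {op num, num}, β = {num, L M, op M num, op N}. Rewrite as M → β M' and M' → α M' | ε.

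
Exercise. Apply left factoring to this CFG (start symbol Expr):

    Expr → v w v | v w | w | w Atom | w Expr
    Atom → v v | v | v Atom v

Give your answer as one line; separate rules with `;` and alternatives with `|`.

Expr → w Expr1 | v w Expr2; Atom → v Atom1; Expr1 → ε | Atom | Expr; Expr2 → v | ε; Atom1 → v | ε | Atom v

Expr has alternatives sharing prefix 'w': factor to Expr → w Expr1 with Expr1 → ε | Atom | Expr.
Expr has alternatives sharing prefix 'v w': factor to Expr → v w Expr2 with Expr2 → v | ε.
Atom has alternatives sharing prefix 'v': factor to Atom → v Atom1 with Atom1 → v | ε | Atom v.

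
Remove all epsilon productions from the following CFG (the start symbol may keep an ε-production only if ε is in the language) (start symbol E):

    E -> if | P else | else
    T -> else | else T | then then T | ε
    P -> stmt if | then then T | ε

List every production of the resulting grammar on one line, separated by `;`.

Nullable nonterminals: {P, T}.
ε ∉ L(G), so no ε-production is kept.
For each production, add variants omitting each subset of nullable occurrences: E → P else gives P else | else. T → then then T gives then then T | then then. P → then then T gives then then T | then then.

E -> if | P else | else; T -> else | else T | then then T | then then; P -> stmt if | then then T | then then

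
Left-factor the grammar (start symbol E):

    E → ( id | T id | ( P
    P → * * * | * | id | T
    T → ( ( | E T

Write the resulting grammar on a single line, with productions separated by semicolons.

E → T id | ( E'; P → id | T | * P'; T → ( ( | E T; E' → id | P; P' → * * | epsilon

E has alternatives sharing prefix '(': factor to E → ( E' with E' → id | P.
P has alternatives sharing prefix '*': factor to P → * P' with P' → * * | ε.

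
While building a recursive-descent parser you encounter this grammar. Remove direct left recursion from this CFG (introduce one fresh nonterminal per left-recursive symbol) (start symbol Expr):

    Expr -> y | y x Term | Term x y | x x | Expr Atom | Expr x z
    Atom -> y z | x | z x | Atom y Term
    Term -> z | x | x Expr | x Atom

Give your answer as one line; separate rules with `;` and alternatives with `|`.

Expr -> y Expr1 | y x Term Expr1 | Term x y Expr1 | x x Expr1; Atom -> y z Atom1 | x Atom1 | z x Atom1; Term -> z | x | x Expr | x Atom; Expr1 -> Atom Expr1 | x z Expr1 | ε; Atom1 -> y Term Atom1 | ε

Directly left-recursive nonterminals: Expr, Atom.
For Expr: α = {Atom, x z}, β = {y, y x Term, Term x y, x x}. Rewrite as Expr → β Expr1 and Expr1 → α Expr1 | ε.
For Atom: α = {y Term}, β = {y z, x, z x}. Rewrite as Atom → β Atom1 and Atom1 → α Atom1 | ε.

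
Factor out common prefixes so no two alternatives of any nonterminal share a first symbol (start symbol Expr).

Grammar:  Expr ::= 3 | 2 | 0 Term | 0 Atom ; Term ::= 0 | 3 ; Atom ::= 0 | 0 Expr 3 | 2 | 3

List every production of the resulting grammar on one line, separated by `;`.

Expr has alternatives sharing prefix '0': factor to Expr → 0 Expr1 with Expr1 → Term | Atom.
Atom has alternatives sharing prefix '0': factor to Atom → 0 Atom1 with Atom1 → ε | Expr 3.

Expr ::= 3 | 2 | 0 Expr1; Term ::= 0 | 3; Atom ::= 2 | 3 | 0 Atom1; Expr1 ::= Term | Atom; Atom1 ::= ε | Expr 3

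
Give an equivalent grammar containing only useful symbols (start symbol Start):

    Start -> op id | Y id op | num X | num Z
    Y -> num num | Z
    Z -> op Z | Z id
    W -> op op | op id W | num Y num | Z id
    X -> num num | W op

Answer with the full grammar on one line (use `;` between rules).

Start -> op id | Y id op | num X; Y -> num num; W -> op op | op id W | num Y num; X -> num num | W op

Generating nonterminals: {Start, W, X, Y}.
Reachable from Start after that: {Start, W, X, Y}.
Removed useless symbols: {Z} and every production mentioning them.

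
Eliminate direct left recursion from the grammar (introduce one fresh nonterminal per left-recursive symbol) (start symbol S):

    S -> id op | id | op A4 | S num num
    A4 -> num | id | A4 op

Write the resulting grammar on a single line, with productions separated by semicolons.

Left recursion appears on S, A4.
For S: α = {num num}, β = {id op, id, op A4}. Rewrite as S → β S' and S' → α S' | ε.
For A4: α = {op}, β = {num, id}. Rewrite as A4 → β A4' and A4' → α A4' | ε.

S -> id op S' | id S' | op A4 S'; A4 -> num A4' | id A4'; S' -> num num S' | ε; A4' -> op A4' | ε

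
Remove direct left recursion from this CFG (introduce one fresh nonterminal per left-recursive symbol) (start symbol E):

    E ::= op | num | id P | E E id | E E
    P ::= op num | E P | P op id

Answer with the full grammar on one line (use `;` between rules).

Directly left-recursive nonterminals: E, P.
For E: α = {E id, E}, β = {op, num, id P}. Rewrite as E → β E' and E' → α E' | ε.
For P: α = {op id}, β = {op num, E P}. Rewrite as P → β P' and P' → α P' | ε.

E ::= op E' | num E' | id P E'; P ::= op num P' | E P P'; E' ::= E id E' | E E' | eps; P' ::= op id P' | eps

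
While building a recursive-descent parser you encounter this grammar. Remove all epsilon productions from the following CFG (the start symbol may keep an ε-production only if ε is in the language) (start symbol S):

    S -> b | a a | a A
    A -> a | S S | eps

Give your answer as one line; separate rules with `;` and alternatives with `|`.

S -> b | a a | a A | a; A -> a | S S

Nullable nonterminals: {A}.
ε ∉ L(G), so no ε-production is kept.
Expand every rule over subsets of its nullable positions: S → a A gives a A | a.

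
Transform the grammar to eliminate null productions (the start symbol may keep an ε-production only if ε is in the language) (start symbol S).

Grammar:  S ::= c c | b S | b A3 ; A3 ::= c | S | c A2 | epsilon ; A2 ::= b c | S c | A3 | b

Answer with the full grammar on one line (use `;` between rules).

Nullable nonterminals: {A2, A3}.
ε ∉ L(G), so no ε-production is kept.
Expand every rule over subsets of its nullable positions: S → b A3 gives b A3 | b.

S ::= c c | b S | b A3 | b; A3 ::= c | S | c A2; A2 ::= b c | S c | A3 | b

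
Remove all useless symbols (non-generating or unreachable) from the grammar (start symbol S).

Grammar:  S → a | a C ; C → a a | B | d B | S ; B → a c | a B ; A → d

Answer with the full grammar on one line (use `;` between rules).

Generating nonterminals: {A, B, C, S}.
Reachable from S after that: {B, C, S}.
Removed useless symbols: {A} and every production mentioning them.

S → a | a C; C → a a | B | d B | S; B → a c | a B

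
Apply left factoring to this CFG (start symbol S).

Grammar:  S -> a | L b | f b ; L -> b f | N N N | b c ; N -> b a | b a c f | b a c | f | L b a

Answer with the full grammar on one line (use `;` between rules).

L has alternatives sharing prefix 'b': factor to L → b L' with L' → f | c.
N has alternatives sharing prefix 'b a': factor to N → b a N' with N' → ε | c f | c.
N' has alternatives sharing prefix 'c': factor to N' → c N'' with N'' → f | ε.

S -> a | L b | f b; L -> N N N | b L'; N -> f | L b a | b a N'; L' -> f | c; N' -> eps | c N''; N'' -> f | eps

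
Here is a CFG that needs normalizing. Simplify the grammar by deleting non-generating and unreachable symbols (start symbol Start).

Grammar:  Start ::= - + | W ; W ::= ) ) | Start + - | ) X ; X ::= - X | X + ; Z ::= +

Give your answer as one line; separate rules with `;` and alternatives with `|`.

Start ::= - + | W; W ::= ) ) | Start + -

Generating nonterminals: {Start, W, Z}.
Reachable from Start after that: {Start, W}.
Removed useless symbols: {X, Z} and every production mentioning them.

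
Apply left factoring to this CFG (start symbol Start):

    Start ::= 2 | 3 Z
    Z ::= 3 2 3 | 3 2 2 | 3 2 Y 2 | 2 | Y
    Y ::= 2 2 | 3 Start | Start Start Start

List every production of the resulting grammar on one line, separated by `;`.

Z has alternatives sharing prefix '3 2': factor to Z → 3 2 Z1 with Z1 → 3 | 2 | Y 2.

Start ::= 2 | 3 Z; Z ::= 2 | Y | 3 2 Z1; Y ::= 2 2 | 3 Start | Start Start Start; Z1 ::= 3 | 2 | Y 2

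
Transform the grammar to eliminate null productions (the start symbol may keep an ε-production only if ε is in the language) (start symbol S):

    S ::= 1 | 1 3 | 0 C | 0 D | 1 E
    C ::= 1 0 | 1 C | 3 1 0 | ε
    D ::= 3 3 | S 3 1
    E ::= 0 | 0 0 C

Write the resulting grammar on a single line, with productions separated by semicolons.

Nullable nonterminals: {C}.
ε ∉ L(G), so no ε-production is kept.
For each production, add variants omitting each subset of nullable occurrences: S → 0 C gives 0 C | 0. C → 1 C gives 1 C | 1. E → 0 0 C gives 0 0 C | 0 0.

S ::= 1 | 1 3 | 0 C | 0 | 0 D | 1 E; C ::= 1 0 | 1 C | 1 | 3 1 0; D ::= 3 3 | S 3 1; E ::= 0 | 0 0 C | 0 0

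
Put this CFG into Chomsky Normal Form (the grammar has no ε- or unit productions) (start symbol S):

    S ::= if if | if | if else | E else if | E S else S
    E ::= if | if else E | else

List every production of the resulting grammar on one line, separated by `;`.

S ::= X1 X1 | if | X1 X2 | E Y1 | E Y2; E ::= if | X1 Y4 | else; X1 ::= if; X2 ::= else; Y1 ::= X2 X1; Y2 ::= S Y3; Y3 ::= X2 S; Y4 ::= X2 E

Introduce a nonterminal for each terminal appearing in a rule of length ≥ 2: X1 → if, X2 → else.
Binarize each right-hand side of length ≥ 3 by chaining fresh nonterminals (Y1, Y2, …): affected rules were S → E X2 X1; S → E S X2 S; E → X1 X2 E.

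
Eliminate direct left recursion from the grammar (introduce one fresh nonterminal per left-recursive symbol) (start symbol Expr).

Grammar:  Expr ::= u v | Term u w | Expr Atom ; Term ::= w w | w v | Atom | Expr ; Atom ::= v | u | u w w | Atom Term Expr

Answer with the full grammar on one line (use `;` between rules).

Expr ::= u v Expr1 | Term u w Expr1; Term ::= w w | w v | Atom | Expr; Atom ::= v Atom1 | u Atom1 | u w w Atom1; Expr1 ::= Atom Expr1 | ε; Atom1 ::= Term Expr Atom1 | ε

Directly left-recursive nonterminals: Expr, Atom.
For Expr: α = {Atom}, β = {u v, Term u w}. Rewrite as Expr → β Expr1 and Expr1 → α Expr1 | ε.
For Atom: α = {Term Expr}, β = {v, u, u w w}. Rewrite as Atom → β Atom1 and Atom1 → α Atom1 | ε.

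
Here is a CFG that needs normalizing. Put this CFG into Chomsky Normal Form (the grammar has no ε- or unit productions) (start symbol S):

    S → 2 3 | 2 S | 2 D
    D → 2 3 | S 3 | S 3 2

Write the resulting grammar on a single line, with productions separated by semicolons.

S → X1 X2 | X1 S | X1 D; D → X1 X2 | S X2 | S Y1; X1 → 2; X2 → 3; Y1 → X2 X1

Introduce a nonterminal for each terminal appearing in a rule of length ≥ 2: X1 → 2, X2 → 3.
Binarize each right-hand side of length ≥ 3 by chaining fresh nonterminals (Y1, Y2, …): affected rules were D → S X2 X1.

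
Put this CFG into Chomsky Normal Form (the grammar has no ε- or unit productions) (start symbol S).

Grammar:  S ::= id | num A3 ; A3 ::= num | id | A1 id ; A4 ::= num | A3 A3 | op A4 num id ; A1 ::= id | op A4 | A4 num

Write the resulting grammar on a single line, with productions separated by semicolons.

Introduce a nonterminal for each terminal appearing in a rule of length ≥ 2: X1 → num, X2 → id, X3 → op.
Binarize each right-hand side of length ≥ 3 by chaining fresh nonterminals (Y1, Y2, …): affected rules were A4 → X3 A4 X1 X2.

S ::= id | X1 A3; A3 ::= num | id | A1 X2; A4 ::= num | A3 A3 | X3 Y1; A1 ::= id | X3 A4 | A4 X1; X1 ::= num; X2 ::= id; X3 ::= op; Y1 ::= A4 Y2; Y2 ::= X1 X2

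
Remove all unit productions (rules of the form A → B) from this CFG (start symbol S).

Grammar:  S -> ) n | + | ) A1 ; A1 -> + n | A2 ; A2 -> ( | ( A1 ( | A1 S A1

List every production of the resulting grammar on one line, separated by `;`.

Unit pairs: A1 ⇒* {A2}.
For every A with A ⇒* B via unit rules, add B's non-unit alternatives to A; then delete every rule of the form X → Y.

S -> ) n | + | ) A1; A1 -> ( | ( A1 ( | A1 S A1 | + n; A2 -> ( | ( A1 ( | A1 S A1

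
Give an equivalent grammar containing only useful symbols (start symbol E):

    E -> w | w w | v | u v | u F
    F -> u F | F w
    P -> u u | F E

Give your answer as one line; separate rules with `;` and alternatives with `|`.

Generating nonterminals: {E, P}.
Reachable from E after that: {E}.
Removed useless symbols: {F, P} and every production mentioning them.

E -> w | w w | v | u v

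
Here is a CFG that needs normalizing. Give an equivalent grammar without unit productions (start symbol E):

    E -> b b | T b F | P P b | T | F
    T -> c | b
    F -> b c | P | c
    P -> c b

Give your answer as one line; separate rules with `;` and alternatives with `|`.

E -> b b | T b F | P P b | b c | c | c b | b; T -> c | b; F -> b c | c | c b; P -> c b

Unit pairs: E ⇒* {F, P, T}; F ⇒* {P}.
For every A with A ⇒* B via unit rules, add B's non-unit alternatives to A; then delete every rule of the form X → Y.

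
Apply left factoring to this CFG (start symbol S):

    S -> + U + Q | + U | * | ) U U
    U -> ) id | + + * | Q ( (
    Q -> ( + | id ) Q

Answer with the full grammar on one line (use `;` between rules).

S has alternatives sharing prefix '+ U': factor to S → + U S' with S' → + Q | ε.

S -> * | ) U U | + U S'; U -> ) id | + + * | Q ( (; Q -> ( + | id ) Q; S' -> + Q | ε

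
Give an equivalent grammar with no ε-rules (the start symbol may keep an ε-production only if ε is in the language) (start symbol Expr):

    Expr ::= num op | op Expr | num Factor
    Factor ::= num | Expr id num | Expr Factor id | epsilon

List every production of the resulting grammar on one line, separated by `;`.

Expr ::= num op | op Expr | num Factor | num; Factor ::= num | Expr id num | Expr Factor id | Expr id

Nullable nonterminals: {Factor}.
ε ∉ L(G), so no ε-production is kept.
For each production, add variants omitting each subset of nullable occurrences: Expr → num Factor gives num Factor | num. Factor → Expr Factor id gives Expr Factor id | Expr id.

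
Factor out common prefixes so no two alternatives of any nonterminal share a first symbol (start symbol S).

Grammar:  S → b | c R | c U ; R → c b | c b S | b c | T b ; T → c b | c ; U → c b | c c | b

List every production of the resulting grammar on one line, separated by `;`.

S has alternatives sharing prefix 'c': factor to S → c S' with S' → R | U.
R has alternatives sharing prefix 'c b': factor to R → c b R' with R' → ε | S.
T has alternatives sharing prefix 'c': factor to T → c T' with T' → b | ε.
U has alternatives sharing prefix 'c': factor to U → c U' with U' → b | c.

S → b | c S'; R → b c | T b | c b R'; T → c T'; U → b | c U'; S' → R | U; R' → ε | S; T' → b | ε; U' → b | c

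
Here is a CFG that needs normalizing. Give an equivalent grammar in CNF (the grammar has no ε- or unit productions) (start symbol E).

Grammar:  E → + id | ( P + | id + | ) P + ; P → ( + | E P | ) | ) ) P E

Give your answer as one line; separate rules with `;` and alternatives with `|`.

Introduce a nonterminal for each terminal appearing in a rule of length ≥ 2: X1 → +, X2 → id, X3 → (, X4 → ).
Binarize each right-hand side of length ≥ 3 by chaining fresh nonterminals (Y1, Y2, …): affected rules were E → X3 P X1; E → X4 P X1; P → X4 X4 P E.

E → X1 X2 | X3 Y1 | X2 X1 | X4 Y2; P → X3 X1 | E P | ) | X4 Y3; X1 → +; X2 → id; X3 → (; X4 → ); Y1 → P X1; Y2 → P X1; Y3 → X4 Y4; Y4 → P E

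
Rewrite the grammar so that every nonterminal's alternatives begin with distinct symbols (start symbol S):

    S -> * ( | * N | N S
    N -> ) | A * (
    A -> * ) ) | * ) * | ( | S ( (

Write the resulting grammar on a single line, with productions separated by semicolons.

S has alternatives sharing prefix '*': factor to S → * S' with S' → ( | N.
A has alternatives sharing prefix '* )': factor to A → * ) A' with A' → ) | *.

S -> N S | * S'; N -> ) | A * (; A -> ( | S ( ( | * ) A'; S' -> ( | N; A' -> ) | *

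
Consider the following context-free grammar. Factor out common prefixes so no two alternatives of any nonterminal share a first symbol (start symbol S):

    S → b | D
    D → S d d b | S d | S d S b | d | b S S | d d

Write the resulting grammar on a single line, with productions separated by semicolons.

D has alternatives sharing prefix 'S d': factor to D → S d D' with D' → d b | ε | S b.
D has alternatives sharing prefix 'd': factor to D → d D'' with D'' → ε | d.

S → b | D; D → b S S | S d D' | d D''; D' → d b | ε | S b; D'' → ε | d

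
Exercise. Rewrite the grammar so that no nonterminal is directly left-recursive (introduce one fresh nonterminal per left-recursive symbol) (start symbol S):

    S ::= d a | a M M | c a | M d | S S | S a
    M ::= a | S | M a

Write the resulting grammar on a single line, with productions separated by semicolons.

S ::= d a S' | a M M S' | c a S' | M d S'; M ::= a M' | S M'; S' ::= S S' | a S' | eps; M' ::= a M' | eps

Directly left-recursive nonterminals: S, M.
For S: α = {S, a}, β = {d a, a M M, c a, M d}. Rewrite as S → β S' and S' → α S' | ε.
For M: α = {a}, β = {a, S}. Rewrite as M → β M' and M' → α M' | ε.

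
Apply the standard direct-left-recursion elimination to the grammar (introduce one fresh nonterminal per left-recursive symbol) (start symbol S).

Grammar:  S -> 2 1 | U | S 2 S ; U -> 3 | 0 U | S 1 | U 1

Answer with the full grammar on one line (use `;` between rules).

S -> 2 1 S' | U S'; U -> 3 U' | 0 U U' | S 1 U'; S' -> 2 S S' | ε; U' -> 1 U' | ε

Left recursion appears on S, U.
For S: α = {2 S}, β = {2 1, U}. Rewrite as S → β S' and S' → α S' | ε.
For U: α = {1}, β = {3, 0 U, S 1}. Rewrite as U → β U' and U' → α U' | ε.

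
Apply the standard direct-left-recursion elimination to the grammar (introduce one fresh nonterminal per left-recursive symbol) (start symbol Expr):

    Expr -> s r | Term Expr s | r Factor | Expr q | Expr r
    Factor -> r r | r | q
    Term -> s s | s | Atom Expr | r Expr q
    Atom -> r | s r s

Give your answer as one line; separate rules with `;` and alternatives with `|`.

Expr -> s r Expr1 | Term Expr s Expr1 | r Factor Expr1; Factor -> r r | r | q; Term -> s s | s | Atom Expr | r Expr q; Atom -> r | s r s; Expr1 -> q Expr1 | r Expr1 | ε

Directly left-recursive nonterminal: Expr.
For Expr: α = {q, r}, β = {s r, Term Expr s, r Factor}. Rewrite as Expr → β Expr1 and Expr1 → α Expr1 | ε.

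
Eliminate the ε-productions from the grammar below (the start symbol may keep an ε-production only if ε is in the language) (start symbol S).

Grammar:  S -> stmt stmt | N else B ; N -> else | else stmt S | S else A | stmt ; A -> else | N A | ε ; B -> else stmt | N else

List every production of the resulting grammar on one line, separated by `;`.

S -> stmt stmt | N else B; N -> else | else stmt S | S else A | S else | stmt; A -> else | N A | N; B -> else stmt | N else

The nullable symbols are {A}.
ε ∉ L(G), so no ε-production is kept.
Expand every rule over subsets of its nullable positions: N → S else A gives S else A | S else. A → N A gives N A | N.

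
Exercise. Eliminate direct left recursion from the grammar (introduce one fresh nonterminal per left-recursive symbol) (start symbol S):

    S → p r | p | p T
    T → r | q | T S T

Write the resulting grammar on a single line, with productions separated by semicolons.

S → p r | p | p T; T → r T' | q T'; T' → S T T' | eps

Directly left-recursive nonterminal: T.
For T: α = {S T}, β = {r, q}. Rewrite as T → β T' and T' → α T' | ε.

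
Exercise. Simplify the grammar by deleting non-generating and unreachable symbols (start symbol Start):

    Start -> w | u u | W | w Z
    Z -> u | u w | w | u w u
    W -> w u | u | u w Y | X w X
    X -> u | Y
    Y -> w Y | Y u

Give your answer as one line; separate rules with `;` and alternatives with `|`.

Generating nonterminals: {Start, W, X, Z}.
Reachable from Start after that: {Start, W, X, Z}.
Removed useless symbols: {Y} and every production mentioning them.

Start -> w | u u | W | w Z; Z -> u | u w | w | u w u; W -> w u | u | X w X; X -> u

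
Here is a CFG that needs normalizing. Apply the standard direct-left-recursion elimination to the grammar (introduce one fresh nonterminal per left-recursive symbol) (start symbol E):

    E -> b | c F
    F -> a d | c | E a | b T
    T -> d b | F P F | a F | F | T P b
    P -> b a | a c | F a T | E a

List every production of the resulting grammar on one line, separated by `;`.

E -> b | c F; F -> a d | c | E a | b T; T -> d b T' | F P F T' | a F T' | F T'; P -> b a | a c | F a T | E a; T' -> P b T' | ε

Left recursion appears on T.
For T: α = {P b}, β = {d b, F P F, a F, F}. Rewrite as T → β T' and T' → α T' | ε.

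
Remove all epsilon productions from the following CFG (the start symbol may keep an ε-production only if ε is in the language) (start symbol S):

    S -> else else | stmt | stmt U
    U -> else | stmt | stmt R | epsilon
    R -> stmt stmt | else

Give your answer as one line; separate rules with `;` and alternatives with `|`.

S -> else else | stmt | stmt U; U -> else | stmt | stmt R; R -> stmt stmt | else

Nullable nonterminals: {U}.
ε ∉ L(G), so no ε-production is kept.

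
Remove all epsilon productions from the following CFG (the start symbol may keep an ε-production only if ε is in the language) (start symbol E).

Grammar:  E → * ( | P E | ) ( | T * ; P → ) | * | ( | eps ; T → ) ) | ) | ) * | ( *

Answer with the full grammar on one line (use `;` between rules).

Nullable set = {P}.
ε ∉ L(G), so no ε-production is kept.

E → * ( | P E | ) ( | T *; P → ) | * | (; T → ) ) | ) | ) * | ( *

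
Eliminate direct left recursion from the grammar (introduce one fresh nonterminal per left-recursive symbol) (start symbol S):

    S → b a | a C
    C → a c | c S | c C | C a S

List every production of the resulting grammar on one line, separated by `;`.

C is directly left-recursive.
For C: α = {a S}, β = {a c, c S, c C}. Rewrite as C → β C' and C' → α C' | ε.

S → b a | a C; C → a c C' | c S C' | c C C'; C' → a S C' | ε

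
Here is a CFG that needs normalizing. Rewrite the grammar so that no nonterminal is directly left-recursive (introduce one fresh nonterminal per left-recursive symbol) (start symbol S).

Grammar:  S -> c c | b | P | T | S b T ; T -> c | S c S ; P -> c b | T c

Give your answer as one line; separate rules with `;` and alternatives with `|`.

S -> c c S' | b S' | P S' | T S'; T -> c | S c S; P -> c b | T c; S' -> b T S' | eps

Left recursion appears on S.
For S: α = {b T}, β = {c c, b, P, T}. Rewrite as S → β S' and S' → α S' | ε.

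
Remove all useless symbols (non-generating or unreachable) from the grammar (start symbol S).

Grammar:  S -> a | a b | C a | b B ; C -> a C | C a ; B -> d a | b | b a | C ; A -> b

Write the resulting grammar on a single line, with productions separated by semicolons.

Generating nonterminals: {A, B, S}.
Reachable from S after that: {B, S}.
Removed useless symbols: {A, C} and every production mentioning them.

S -> a | a b | b B; B -> d a | b | b a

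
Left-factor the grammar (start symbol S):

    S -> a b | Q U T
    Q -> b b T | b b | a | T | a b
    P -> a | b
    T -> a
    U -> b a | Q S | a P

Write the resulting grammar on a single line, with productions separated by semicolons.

S -> a b | Q U T; Q -> T | b b Q' | a Q''; P -> a | b; T -> a; U -> b a | Q S | a P; Q' -> T | ε; Q'' -> ε | b

Q has alternatives sharing prefix 'b b': factor to Q → b b Q' with Q' → T | ε.
Q has alternatives sharing prefix 'a': factor to Q → a Q'' with Q'' → ε | b.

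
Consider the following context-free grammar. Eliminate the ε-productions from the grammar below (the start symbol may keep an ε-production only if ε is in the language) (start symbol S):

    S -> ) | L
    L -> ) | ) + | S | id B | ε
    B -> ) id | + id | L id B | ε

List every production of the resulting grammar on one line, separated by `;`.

S -> ) | L | ε; L -> ) | ) + | S | id B | id; B -> ) id | + id | L id B | L id | id B | id

Nullable nonterminals: {B, L, S}.
ε ∈ L(G) since S is nullable, so keep S → ε.
Expand every rule over subsets of its nullable positions: L → id B gives id B | id. B → L id B gives L id B | L id | id B | id.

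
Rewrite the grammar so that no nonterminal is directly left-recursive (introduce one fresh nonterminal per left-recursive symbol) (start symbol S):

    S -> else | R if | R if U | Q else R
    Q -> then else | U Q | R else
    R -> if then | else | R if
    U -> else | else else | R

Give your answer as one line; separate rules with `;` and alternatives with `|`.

S -> else | R if | R if U | Q else R; Q -> then else | U Q | R else; R -> if then R' | else R'; U -> else | else else | R; R' -> if R' | ε

R is directly left-recursive.
For R: α = {if}, β = {if then, else}. Rewrite as R → β R' and R' → α R' | ε.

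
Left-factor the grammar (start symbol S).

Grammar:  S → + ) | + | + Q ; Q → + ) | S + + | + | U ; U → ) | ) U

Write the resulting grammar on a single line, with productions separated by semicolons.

S → + S'; Q → S + + | U | + Q'; U → ) U'; S' → ) | ε | Q; Q' → ) | ε; U' → ε | U

S has alternatives sharing prefix '+': factor to S → + S' with S' → ) | ε | Q.
Q has alternatives sharing prefix '+': factor to Q → + Q' with Q' → ) | ε.
U has alternatives sharing prefix ')': factor to U → ) U' with U' → ε | U.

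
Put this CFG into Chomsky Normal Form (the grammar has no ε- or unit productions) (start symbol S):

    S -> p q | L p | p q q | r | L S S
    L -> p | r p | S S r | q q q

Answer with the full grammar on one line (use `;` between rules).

S -> X1 X2 | L X1 | X1 Y1 | r | L Y2; L -> p | X3 X1 | S Y3 | X2 Y4; X1 -> p; X2 -> q; X3 -> r; Y1 -> X2 X2; Y2 -> S S; Y3 -> S X3; Y4 -> X2 X2

Introduce a nonterminal for each terminal appearing in a rule of length ≥ 2: X1 → p, X2 → q, X3 → r.
Binarize each right-hand side of length ≥ 3 by chaining fresh nonterminals (Y1, Y2, …): affected rules were S → X1 X2 X2; S → L S S; L → S S X3; L → X2 X2 X2.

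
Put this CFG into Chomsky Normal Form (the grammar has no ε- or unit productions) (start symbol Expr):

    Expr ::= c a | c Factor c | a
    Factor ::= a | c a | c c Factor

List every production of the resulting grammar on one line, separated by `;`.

Expr ::= X1 X2 | X1 Y1 | a; Factor ::= a | X1 X2 | X1 Y2; X1 ::= c; X2 ::= a; Y1 ::= Factor X1; Y2 ::= X1 Factor

Introduce a nonterminal for each terminal appearing in a rule of length ≥ 2: X1 → c, X2 → a.
Binarize each right-hand side of length ≥ 3 by chaining fresh nonterminals (Y1, Y2, …): affected rules were Expr → X1 Factor X1; Factor → X1 X1 Factor.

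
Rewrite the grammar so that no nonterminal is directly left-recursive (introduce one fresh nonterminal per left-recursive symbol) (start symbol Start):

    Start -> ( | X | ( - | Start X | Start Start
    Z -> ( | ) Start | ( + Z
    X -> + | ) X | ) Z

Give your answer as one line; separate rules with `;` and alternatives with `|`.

Start -> ( Start1 | X Start1 | ( - Start1; Z -> ( | ) Start | ( + Z; X -> + | ) X | ) Z; Start1 -> X Start1 | Start Start1 | ε

Left recursion appears on Start.
For Start: α = {X, Start}, β = {(, X, ( -}. Rewrite as Start → β Start1 and Start1 → α Start1 | ε.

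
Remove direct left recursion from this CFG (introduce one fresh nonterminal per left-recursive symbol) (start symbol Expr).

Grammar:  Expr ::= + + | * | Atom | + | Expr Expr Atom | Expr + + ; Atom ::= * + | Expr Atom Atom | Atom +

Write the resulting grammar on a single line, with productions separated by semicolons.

Expr ::= + + Expr1 | * Expr1 | Atom Expr1 | + Expr1; Atom ::= * + Atom1 | Expr Atom Atom Atom1; Expr1 ::= Expr Atom Expr1 | + + Expr1 | epsilon; Atom1 ::= + Atom1 | epsilon

Directly left-recursive nonterminals: Expr, Atom.
For Expr: α = {Expr Atom, + +}, β = {+ +, *, Atom, +}. Rewrite as Expr → β Expr1 and Expr1 → α Expr1 | ε.
For Atom: α = {+}, β = {* +, Expr Atom Atom}. Rewrite as Atom → β Atom1 and Atom1 → α Atom1 | ε.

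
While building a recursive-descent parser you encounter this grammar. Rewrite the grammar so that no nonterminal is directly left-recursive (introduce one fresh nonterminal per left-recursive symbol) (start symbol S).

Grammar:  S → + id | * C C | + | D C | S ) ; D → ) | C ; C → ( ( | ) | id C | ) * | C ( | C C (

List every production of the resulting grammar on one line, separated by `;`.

S → + id S' | * C C S' | + S' | D C S'; D → ) | C; C → ( ( C' | ) C' | id C C' | ) * C'; S' → ) S' | epsilon; C' → ( C' | C ( C' | epsilon

Left recursion appears on S, C.
For S: α = {)}, β = {+ id, * C C, +, D C}. Rewrite as S → β S' and S' → α S' | ε.
For C: α = {(, C (}, β = {( (, ), id C, ) *}. Rewrite as C → β C' and C' → α C' | ε.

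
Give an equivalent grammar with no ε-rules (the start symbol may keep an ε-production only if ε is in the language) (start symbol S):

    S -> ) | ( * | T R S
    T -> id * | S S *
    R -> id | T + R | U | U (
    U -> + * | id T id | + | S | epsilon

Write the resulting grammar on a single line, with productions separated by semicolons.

S -> ) | ( * | T R S | T S; T -> id * | S S *; R -> id | T + R | T + | U | U ( | (; U -> + * | id T id | + | S

The nullable symbols are {R, U}.
ε ∉ L(G), so no ε-production is kept.
Add the nullable-subset variants: S → T R S gives T R S | T S. R → T + R gives T + R | T +. R → U ( gives U ( | (.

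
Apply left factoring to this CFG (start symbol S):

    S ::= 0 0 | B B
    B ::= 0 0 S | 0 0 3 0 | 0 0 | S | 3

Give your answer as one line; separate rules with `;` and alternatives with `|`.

S ::= 0 0 | B B; B ::= S | 3 | 0 0 B'; B' ::= S | 3 0 | ε

B has alternatives sharing prefix '0 0': factor to B → 0 0 B' with B' → S | 3 0 | ε.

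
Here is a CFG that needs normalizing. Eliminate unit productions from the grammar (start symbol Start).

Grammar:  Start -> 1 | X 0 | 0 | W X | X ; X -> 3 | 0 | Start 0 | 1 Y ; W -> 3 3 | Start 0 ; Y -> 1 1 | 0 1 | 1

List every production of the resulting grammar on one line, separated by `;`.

Start -> 1 | X 0 | 0 | W X | 3 | Start 0 | 1 Y; X -> 3 | 0 | Start 0 | 1 Y; W -> 3 3 | Start 0; Y -> 1 1 | 0 1 | 1

Unit pairs: Start ⇒* {X}.
For each unit pair (A, B), copy every non-unit production of B to A, then drop all unit productions.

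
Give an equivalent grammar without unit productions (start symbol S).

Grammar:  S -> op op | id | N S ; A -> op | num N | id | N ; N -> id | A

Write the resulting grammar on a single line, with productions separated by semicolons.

Unit pairs: A ⇒* {N}; N ⇒* {A}.
Replace each nonterminal's rules with the union of the non-unit rules of every nonterminal it unit-derives.

S -> op op | id | N S; A -> id | op | num N; N -> id | op | num N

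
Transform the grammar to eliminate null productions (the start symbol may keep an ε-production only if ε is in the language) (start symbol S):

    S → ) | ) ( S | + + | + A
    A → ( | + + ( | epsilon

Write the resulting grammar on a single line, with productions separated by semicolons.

Nullable nonterminals: {A}.
ε ∉ L(G), so no ε-production is kept.
Add the nullable-subset variants: S → + A gives + A | +.

S → ) | ) ( S | + + | + A | +; A → ( | + + (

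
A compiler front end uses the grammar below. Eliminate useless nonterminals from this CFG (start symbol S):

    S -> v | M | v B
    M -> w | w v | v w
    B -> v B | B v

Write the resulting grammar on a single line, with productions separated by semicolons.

S -> v | M; M -> w | w v | v w

Generating nonterminals: {M, S}.
Reachable from S after that: {M, S}.
Removed useless symbols: {B} and every production mentioning them.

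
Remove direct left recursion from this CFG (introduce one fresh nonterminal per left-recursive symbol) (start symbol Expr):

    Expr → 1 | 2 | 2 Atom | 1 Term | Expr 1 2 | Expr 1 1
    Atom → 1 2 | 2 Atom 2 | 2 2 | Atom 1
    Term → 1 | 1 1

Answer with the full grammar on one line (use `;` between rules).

Expr, Atom are directly left-recursive.
For Expr: α = {1 2, 1 1}, β = {1, 2, 2 Atom, 1 Term}. Rewrite as Expr → β Expr1 and Expr1 → α Expr1 | ε.
For Atom: α = {1}, β = {1 2, 2 Atom 2, 2 2}. Rewrite as Atom → β Atom1 and Atom1 → α Atom1 | ε.

Expr → 1 Expr1 | 2 Expr1 | 2 Atom Expr1 | 1 Term Expr1; Atom → 1 2 Atom1 | 2 Atom 2 Atom1 | 2 2 Atom1; Term → 1 | 1 1; Expr1 → 1 2 Expr1 | 1 1 Expr1 | ε; Atom1 → 1 Atom1 | ε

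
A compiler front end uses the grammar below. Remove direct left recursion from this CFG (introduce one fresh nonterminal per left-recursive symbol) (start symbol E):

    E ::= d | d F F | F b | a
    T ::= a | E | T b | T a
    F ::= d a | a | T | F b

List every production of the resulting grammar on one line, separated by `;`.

T, F are directly left-recursive.
For T: α = {b, a}, β = {a, E}. Rewrite as T → β T' and T' → α T' | ε.
For F: α = {b}, β = {d a, a, T}. Rewrite as F → β F' and F' → α F' | ε.

E ::= d | d F F | F b | a; T ::= a T' | E T'; F ::= d a F' | a F' | T F'; T' ::= b T' | a T' | epsilon; F' ::= b F' | epsilon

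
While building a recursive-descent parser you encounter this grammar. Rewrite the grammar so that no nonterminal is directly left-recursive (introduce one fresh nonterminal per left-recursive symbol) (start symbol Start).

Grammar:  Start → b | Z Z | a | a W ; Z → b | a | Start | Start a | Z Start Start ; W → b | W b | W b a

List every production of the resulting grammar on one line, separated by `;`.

Z, W are directly left-recursive.
For Z: α = {Start Start}, β = {b, a, Start, Start a}. Rewrite as Z → β Z1 and Z1 → α Z1 | ε.
For W: α = {b, b a}, β = {b}. Rewrite as W → β W1 and W1 → α W1 | ε.

Start → b | Z Z | a | a W; Z → b Z1 | a Z1 | Start Z1 | Start a Z1; W → b W1; Z1 → Start Start Z1 | ε; W1 → b W1 | b a W1 | ε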